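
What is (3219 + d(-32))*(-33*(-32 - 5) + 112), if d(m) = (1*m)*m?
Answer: 5655919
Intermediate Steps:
d(m) = m² (d(m) = m*m = m²)
(3219 + d(-32))*(-33*(-32 - 5) + 112) = (3219 + (-32)²)*(-33*(-32 - 5) + 112) = (3219 + 1024)*(-33*(-37) + 112) = 4243*(1221 + 112) = 4243*1333 = 5655919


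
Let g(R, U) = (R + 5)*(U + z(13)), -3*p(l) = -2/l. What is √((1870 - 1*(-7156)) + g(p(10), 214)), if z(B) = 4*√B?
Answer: √(2274810 + 4560*√13)/15 ≈ 100.91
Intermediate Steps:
p(l) = 2/(3*l) (p(l) = -(-2)/(3*l) = 2/(3*l))
g(R, U) = (5 + R)*(U + 4*√13) (g(R, U) = (R + 5)*(U + 4*√13) = (5 + R)*(U + 4*√13))
√((1870 - 1*(-7156)) + g(p(10), 214)) = √((1870 - 1*(-7156)) + (5*214 + 20*√13 + ((⅔)/10)*214 + 4*((⅔)/10)*√13)) = √((1870 + 7156) + (1070 + 20*√13 + ((⅔)*(⅒))*214 + 4*((⅔)*(⅒))*√13)) = √(9026 + (1070 + 20*√13 + (1/15)*214 + 4*(1/15)*√13)) = √(9026 + (1070 + 20*√13 + 214/15 + 4*√13/15)) = √(9026 + (16264/15 + 304*√13/15)) = √(151654/15 + 304*√13/15)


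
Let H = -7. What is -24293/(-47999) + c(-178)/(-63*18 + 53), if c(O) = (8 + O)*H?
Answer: -30858077/51886919 ≈ -0.59472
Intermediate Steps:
c(O) = -56 - 7*O (c(O) = (8 + O)*(-7) = -56 - 7*O)
-24293/(-47999) + c(-178)/(-63*18 + 53) = -24293/(-47999) + (-56 - 7*(-178))/(-63*18 + 53) = -24293*(-1/47999) + (-56 + 1246)/(-1134 + 53) = 24293/47999 + 1190/(-1081) = 24293/47999 + 1190*(-1/1081) = 24293/47999 - 1190/1081 = -30858077/51886919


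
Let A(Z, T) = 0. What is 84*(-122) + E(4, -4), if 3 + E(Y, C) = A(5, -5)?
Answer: -10251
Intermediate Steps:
E(Y, C) = -3 (E(Y, C) = -3 + 0 = -3)
84*(-122) + E(4, -4) = 84*(-122) - 3 = -10248 - 3 = -10251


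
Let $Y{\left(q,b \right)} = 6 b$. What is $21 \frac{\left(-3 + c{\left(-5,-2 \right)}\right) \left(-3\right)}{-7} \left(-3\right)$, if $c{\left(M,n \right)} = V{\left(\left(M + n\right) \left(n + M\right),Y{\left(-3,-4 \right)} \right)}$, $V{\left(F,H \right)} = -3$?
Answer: $162$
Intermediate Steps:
$c{\left(M,n \right)} = -3$
$21 \frac{\left(-3 + c{\left(-5,-2 \right)}\right) \left(-3\right)}{-7} \left(-3\right) = 21 \frac{\left(-3 - 3\right) \left(-3\right)}{-7} \left(-3\right) = 21 \left(-6\right) \left(-3\right) \left(- \frac{1}{7}\right) \left(-3\right) = 21 \cdot 18 \left(- \frac{1}{7}\right) \left(-3\right) = 21 \left(- \frac{18}{7}\right) \left(-3\right) = \left(-54\right) \left(-3\right) = 162$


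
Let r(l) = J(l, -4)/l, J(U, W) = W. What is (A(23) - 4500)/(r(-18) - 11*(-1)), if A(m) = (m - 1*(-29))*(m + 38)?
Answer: -11952/101 ≈ -118.34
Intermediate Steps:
r(l) = -4/l
A(m) = (29 + m)*(38 + m) (A(m) = (m + 29)*(38 + m) = (29 + m)*(38 + m))
(A(23) - 4500)/(r(-18) - 11*(-1)) = ((1102 + 23**2 + 67*23) - 4500)/(-4/(-18) - 11*(-1)) = ((1102 + 529 + 1541) - 4500)/(-4*(-1/18) + 11) = (3172 - 4500)/(2/9 + 11) = -1328/101/9 = -1328*9/101 = -11952/101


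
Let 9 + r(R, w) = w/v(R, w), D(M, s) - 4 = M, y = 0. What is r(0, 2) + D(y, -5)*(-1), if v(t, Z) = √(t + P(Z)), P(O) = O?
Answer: -13 + √2 ≈ -11.586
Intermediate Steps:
D(M, s) = 4 + M
v(t, Z) = √(Z + t) (v(t, Z) = √(t + Z) = √(Z + t))
r(R, w) = -9 + w/√(R + w) (r(R, w) = -9 + w/(√(w + R)) = -9 + w/(√(R + w)) = -9 + w/√(R + w))
r(0, 2) + D(y, -5)*(-1) = (-9 + 2/√(0 + 2)) + (4 + 0)*(-1) = (-9 + 2/√2) + 4*(-1) = (-9 + 2*(√2/2)) - 4 = (-9 + √2) - 4 = -13 + √2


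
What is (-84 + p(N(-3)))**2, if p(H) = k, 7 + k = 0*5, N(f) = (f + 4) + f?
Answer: 8281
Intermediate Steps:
N(f) = 4 + 2*f (N(f) = (4 + f) + f = 4 + 2*f)
k = -7 (k = -7 + 0*5 = -7 + 0 = -7)
p(H) = -7
(-84 + p(N(-3)))**2 = (-84 - 7)**2 = (-91)**2 = 8281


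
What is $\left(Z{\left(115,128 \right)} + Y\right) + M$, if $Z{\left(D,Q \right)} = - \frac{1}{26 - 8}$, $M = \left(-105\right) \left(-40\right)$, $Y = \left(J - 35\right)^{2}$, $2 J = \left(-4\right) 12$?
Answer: $\frac{138257}{18} \approx 7680.9$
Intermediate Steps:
$J = -24$ ($J = \frac{\left(-4\right) 12}{2} = \frac{1}{2} \left(-48\right) = -24$)
$Y = 3481$ ($Y = \left(-24 - 35\right)^{2} = \left(-59\right)^{2} = 3481$)
$M = 4200$
$Z{\left(D,Q \right)} = - \frac{1}{18}$
$\left(Z{\left(115,128 \right)} + Y\right) + M = \left(- \frac{1}{18} + 3481\right) + 4200 = \frac{62657}{18} + 4200 = \frac{138257}{18}$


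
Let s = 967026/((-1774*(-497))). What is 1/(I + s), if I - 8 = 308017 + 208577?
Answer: 440839/227738792591 ≈ 1.9357e-6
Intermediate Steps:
I = 516602 (I = 8 + (308017 + 208577) = 8 + 516594 = 516602)
s = 483513/440839 (s = 967026/881678 = 967026*(1/881678) = 483513/440839 ≈ 1.0968)
1/(I + s) = 1/(516602 + 483513/440839) = 1/(227738792591/440839) = 440839/227738792591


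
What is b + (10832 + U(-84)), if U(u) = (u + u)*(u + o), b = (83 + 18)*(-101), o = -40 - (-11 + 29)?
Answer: 24487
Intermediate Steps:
o = -58 (o = -40 - 1*18 = -40 - 18 = -58)
b = -10201 (b = 101*(-101) = -10201)
U(u) = 2*u*(-58 + u) (U(u) = (u + u)*(u - 58) = (2*u)*(-58 + u) = 2*u*(-58 + u))
b + (10832 + U(-84)) = -10201 + (10832 + 2*(-84)*(-58 - 84)) = -10201 + (10832 + 2*(-84)*(-142)) = -10201 + (10832 + 23856) = -10201 + 34688 = 24487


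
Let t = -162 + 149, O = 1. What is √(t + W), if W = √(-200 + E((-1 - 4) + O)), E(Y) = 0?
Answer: √(-13 + 10*I*√2) ≈ 1.762 + 4.0131*I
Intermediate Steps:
W = 10*I*√2 (W = √(-200 + 0) = √(-200) = 10*I*√2 ≈ 14.142*I)
t = -13
√(t + W) = √(-13 + 10*I*√2)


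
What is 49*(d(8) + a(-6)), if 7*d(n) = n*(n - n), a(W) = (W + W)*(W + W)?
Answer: 7056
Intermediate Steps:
a(W) = 4*W**2 (a(W) = (2*W)*(2*W) = 4*W**2)
d(n) = 0 (d(n) = (n*(n - n))/7 = (n*0)/7 = (1/7)*0 = 0)
49*(d(8) + a(-6)) = 49*(0 + 4*(-6)**2) = 49*(0 + 4*36) = 49*(0 + 144) = 49*144 = 7056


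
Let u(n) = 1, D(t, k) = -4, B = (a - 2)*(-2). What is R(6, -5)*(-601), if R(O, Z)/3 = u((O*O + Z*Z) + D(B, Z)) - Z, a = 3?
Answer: -10818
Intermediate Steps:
B = -2 (B = (3 - 2)*(-2) = 1*(-2) = -2)
R(O, Z) = 3 - 3*Z (R(O, Z) = 3*(1 - Z) = 3 - 3*Z)
R(6, -5)*(-601) = (3 - 3*(-5))*(-601) = (3 + 15)*(-601) = 18*(-601) = -10818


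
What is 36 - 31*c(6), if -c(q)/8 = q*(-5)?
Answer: -7404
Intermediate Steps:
c(q) = 40*q (c(q) = -8*q*(-5) = -(-40)*q = 40*q)
36 - 31*c(6) = 36 - 1240*6 = 36 - 31*240 = 36 - 7440 = -7404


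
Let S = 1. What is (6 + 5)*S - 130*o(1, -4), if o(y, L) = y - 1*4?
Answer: 401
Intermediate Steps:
o(y, L) = -4 + y (o(y, L) = y - 4 = -4 + y)
(6 + 5)*S - 130*o(1, -4) = (6 + 5)*1 - 130*(-4 + 1) = 11*1 - 130*(-3) = 11 + 390 = 401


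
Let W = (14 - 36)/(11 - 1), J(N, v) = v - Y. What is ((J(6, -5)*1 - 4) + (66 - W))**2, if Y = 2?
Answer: 81796/25 ≈ 3271.8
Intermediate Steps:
J(N, v) = -2 + v (J(N, v) = v - 1*2 = v - 2 = -2 + v)
W = -11/5 (W = -22/10 = -22*1/10 = -11/5 ≈ -2.2000)
((J(6, -5)*1 - 4) + (66 - W))**2 = (((-2 - 5)*1 - 4) + (66 - 1*(-11/5)))**2 = ((-7*1 - 4) + (66 + 11/5))**2 = ((-7 - 4) + 341/5)**2 = (-11 + 341/5)**2 = (286/5)**2 = 81796/25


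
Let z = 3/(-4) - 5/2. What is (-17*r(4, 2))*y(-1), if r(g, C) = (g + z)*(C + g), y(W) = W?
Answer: 153/2 ≈ 76.500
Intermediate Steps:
z = -13/4 (z = 3*(-¼) - 5*½ = -¾ - 5/2 = -13/4 ≈ -3.2500)
r(g, C) = (-13/4 + g)*(C + g) (r(g, C) = (g - 13/4)*(C + g) = (-13/4 + g)*(C + g))
(-17*r(4, 2))*y(-1) = -17*(4² - 13/4*2 - 13/4*4 + 2*4)*(-1) = -17*(16 - 13/2 - 13 + 8)*(-1) = -17*9/2*(-1) = -153/2*(-1) = 153/2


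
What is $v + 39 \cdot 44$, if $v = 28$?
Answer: $1744$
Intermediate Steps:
$v + 39 \cdot 44 = 28 + 39 \cdot 44 = 28 + 1716 = 1744$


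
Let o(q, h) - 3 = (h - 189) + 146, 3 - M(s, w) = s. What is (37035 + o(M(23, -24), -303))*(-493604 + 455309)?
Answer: -1405120140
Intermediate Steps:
M(s, w) = 3 - s
o(q, h) = -40 + h (o(q, h) = 3 + ((h - 189) + 146) = 3 + ((-189 + h) + 146) = 3 + (-43 + h) = -40 + h)
(37035 + o(M(23, -24), -303))*(-493604 + 455309) = (37035 + (-40 - 303))*(-493604 + 455309) = (37035 - 343)*(-38295) = 36692*(-38295) = -1405120140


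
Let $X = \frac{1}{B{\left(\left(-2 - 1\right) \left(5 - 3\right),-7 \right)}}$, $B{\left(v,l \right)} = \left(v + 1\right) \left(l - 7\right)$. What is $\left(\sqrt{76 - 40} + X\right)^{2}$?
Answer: $\frac{177241}{4900} \approx 36.172$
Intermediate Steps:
$B{\left(v,l \right)} = \left(1 + v\right) \left(-7 + l\right)$
$X = \frac{1}{70}$ ($X = \frac{1}{-7 - 7 - 7 \left(-2 - 1\right) \left(5 - 3\right) - 7 \left(-2 - 1\right) \left(5 - 3\right)} = \frac{1}{-7 - 7 - 7 \left(\left(-3\right) 2\right) - 7 \left(\left(-3\right) 2\right)} = \frac{1}{-7 - 7 - -42 - -42} = \frac{1}{-7 - 7 + 42 + 42} = \frac{1}{70} \approx 0.014286$)
$\left(\sqrt{76 - 40} + X\right)^{2} = \left(\sqrt{76 - 40} + \frac{1}{70}\right)^{2} = \left(\sqrt{36} + \frac{1}{70}\right)^{2} = \left(6 + \frac{1}{70}\right)^{2} = \left(\frac{421}{70}\right)^{2} = \frac{177241}{4900}$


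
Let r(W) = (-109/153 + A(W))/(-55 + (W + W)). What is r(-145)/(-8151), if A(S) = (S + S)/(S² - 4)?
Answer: -778553/3014765498745 ≈ -2.5825e-7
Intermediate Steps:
A(S) = 2*S/(-4 + S²) (A(S) = (2*S)/(-4 + S²) = 2*S/(-4 + S²))
r(W) = (-109/153 + 2*W/(-4 + W²))/(-55 + 2*W) (r(W) = (-109/153 + 2*W/(-4 + W²))/(-55 + (W + W)) = (-109*1/153 + 2*W/(-4 + W²))/(-55 + 2*W) = (-109/153 + 2*W/(-4 + W²))/(-55 + 2*W))
r(-145)/(-8151) = ((436 - 109*(-145)² + 306*(-145))/(153*(-55 + 2*(-145))*(-4 + (-145)²)))/(-8151) = ((436 - 109*21025 - 44370)/(153*(-55 - 290)*(-4 + 21025)))*(-1/8151) = ((1/153)*(436 - 2291725 - 44370)/(-345*21021))*(-1/8151) = ((1/153)*(-1/345)*(1/21021)*(-2335659))*(-1/8151) = (778553/369864495)*(-1/8151) = -778553/3014765498745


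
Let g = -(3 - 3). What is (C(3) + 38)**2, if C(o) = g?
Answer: 1444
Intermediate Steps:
g = 0 (g = -1*0 = 0)
C(o) = 0
(C(3) + 38)**2 = (0 + 38)**2 = 38**2 = 1444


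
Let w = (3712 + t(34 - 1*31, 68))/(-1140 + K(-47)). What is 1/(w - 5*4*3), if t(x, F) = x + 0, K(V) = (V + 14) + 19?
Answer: -1154/72955 ≈ -0.015818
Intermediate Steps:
K(V) = 33 + V (K(V) = (14 + V) + 19 = 33 + V)
t(x, F) = x
w = -3715/1154 (w = (3712 + (34 - 1*31))/(-1140 + (33 - 47)) = (3712 + (34 - 31))/(-1140 - 14) = (3712 + 3)/(-1154) = 3715*(-1/1154) = -3715/1154 ≈ -3.2192)
1/(w - 5*4*3) = 1/(-3715/1154 - 5*4*3) = 1/(-3715/1154 - 20*3) = 1/(-3715/1154 - 60) = 1/(-72955/1154) = -1154/72955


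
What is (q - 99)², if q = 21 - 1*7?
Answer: 7225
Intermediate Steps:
q = 14 (q = 21 - 7 = 14)
(q - 99)² = (14 - 99)² = (-85)² = 7225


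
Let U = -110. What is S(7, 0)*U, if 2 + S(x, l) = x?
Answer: -550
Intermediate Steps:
S(x, l) = -2 + x
S(7, 0)*U = (-2 + 7)*(-110) = 5*(-110) = -550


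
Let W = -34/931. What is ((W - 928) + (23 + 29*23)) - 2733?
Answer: -2766035/931 ≈ -2971.0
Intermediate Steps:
W = -34/931 (W = -34*1/931 = -34/931 ≈ -0.036520)
((W - 928) + (23 + 29*23)) - 2733 = ((-34/931 - 928) + (23 + 29*23)) - 2733 = (-864002/931 + (23 + 667)) - 2733 = (-864002/931 + 690) - 2733 = -221612/931 - 2733 = -2766035/931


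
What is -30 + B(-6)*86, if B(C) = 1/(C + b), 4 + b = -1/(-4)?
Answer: -1514/39 ≈ -38.820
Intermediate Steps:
b = -15/4 (b = -4 - 1/(-4) = -4 - 1*(-¼) = -4 + ¼ = -15/4 ≈ -3.7500)
B(C) = 1/(-15/4 + C) (B(C) = 1/(C - 15/4) = 1/(-15/4 + C))
-30 + B(-6)*86 = -30 + (4/(-15 + 4*(-6)))*86 = -30 + (4/(-15 - 24))*86 = -30 + (4/(-39))*86 = -30 + (4*(-1/39))*86 = -30 - 4/39*86 = -30 - 344/39 = -1514/39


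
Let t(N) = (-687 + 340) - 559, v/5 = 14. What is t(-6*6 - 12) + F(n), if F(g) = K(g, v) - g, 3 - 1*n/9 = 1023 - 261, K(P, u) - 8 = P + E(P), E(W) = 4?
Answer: -894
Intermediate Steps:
v = 70 (v = 5*14 = 70)
K(P, u) = 12 + P (K(P, u) = 8 + (P + 4) = 8 + (4 + P) = 12 + P)
t(N) = -906 (t(N) = -347 - 559 = -906)
n = -6831 (n = 27 - 9*(1023 - 261) = 27 - 9*762 = 27 - 6858 = -6831)
F(g) = 12 (F(g) = (12 + g) - g = 12)
t(-6*6 - 12) + F(n) = -906 + 12 = -894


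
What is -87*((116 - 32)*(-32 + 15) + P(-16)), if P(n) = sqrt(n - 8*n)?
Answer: 124236 - 348*sqrt(7) ≈ 1.2332e+5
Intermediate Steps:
P(n) = sqrt(7)*sqrt(-n) (P(n) = sqrt(-7*n) = sqrt(7)*sqrt(-n))
-87*((116 - 32)*(-32 + 15) + P(-16)) = -87*((116 - 32)*(-32 + 15) + sqrt(7)*sqrt(-1*(-16))) = -87*(84*(-17) + sqrt(7)*sqrt(16)) = -87*(-1428 + sqrt(7)*4) = -87*(-1428 + 4*sqrt(7)) = 124236 - 348*sqrt(7)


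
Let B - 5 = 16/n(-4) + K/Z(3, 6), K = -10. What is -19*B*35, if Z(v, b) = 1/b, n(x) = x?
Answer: 39235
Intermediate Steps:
B = -59 (B = 5 + (16/(-4) - 10/(1/6)) = 5 + (16*(-1/4) - 10/1/6) = 5 + (-4 - 10*6) = 5 + (-4 - 60) = 5 - 64 = -59)
-19*B*35 = -19*(-59)*35 = 1121*35 = 39235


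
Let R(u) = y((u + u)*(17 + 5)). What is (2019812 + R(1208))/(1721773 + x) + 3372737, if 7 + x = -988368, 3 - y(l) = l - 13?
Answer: 1236780268501/366699 ≈ 3.3727e+6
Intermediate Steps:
y(l) = 16 - l (y(l) = 3 - (l - 13) = 3 - (-13 + l) = 3 + (13 - l) = 16 - l)
R(u) = 16 - 44*u (R(u) = 16 - (u + u)*(17 + 5) = 16 - 2*u*22 = 16 - 44*u)
x = -988375 (x = -7 - 988368 = -988375)
(2019812 + R(1208))/(1721773 + x) + 3372737 = (2019812 + (16 - 44*1208))/(1721773 - 988375) + 3372737 = (2019812 + (16 - 53152))/733398 + 3372737 = (2019812 - 53136)*(1/733398) + 3372737 = 1966676*(1/733398) + 3372737 = 983338/366699 + 3372737 = 1236780268501/366699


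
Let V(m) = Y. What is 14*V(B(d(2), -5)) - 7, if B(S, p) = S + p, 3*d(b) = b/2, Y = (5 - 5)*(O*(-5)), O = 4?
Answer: -7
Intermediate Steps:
Y = 0 (Y = (5 - 5)*(4*(-5)) = 0*(-20) = 0)
d(b) = b/6 (d(b) = (b/2)/3 = b/6)
V(m) = 0
14*V(B(d(2), -5)) - 7 = 14*0 - 7 = 0 - 7 = -7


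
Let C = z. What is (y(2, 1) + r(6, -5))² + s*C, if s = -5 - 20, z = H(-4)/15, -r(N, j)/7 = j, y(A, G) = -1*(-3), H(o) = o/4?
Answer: 4337/3 ≈ 1445.7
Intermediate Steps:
H(o) = o/4 (H(o) = o*(¼) = o/4)
y(A, G) = 3
r(N, j) = -7*j
z = -1/15 (z = ((¼)*(-4))/15 = -1*1/15 = -1/15 ≈ -0.066667)
C = -1/15 ≈ -0.066667
s = -25
(y(2, 1) + r(6, -5))² + s*C = (3 - 7*(-5))² - 25*(-1/15) = (3 + 35)² + 5/3 = 38² + 5/3 = 1444 + 5/3 = 4337/3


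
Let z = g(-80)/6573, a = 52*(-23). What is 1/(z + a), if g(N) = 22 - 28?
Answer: -2191/2620438 ≈ -0.00083612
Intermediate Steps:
a = -1196
g(N) = -6
z = -2/2191 (z = -6/6573 = -6*1/6573 = -2/2191 ≈ -0.00091283)
1/(z + a) = 1/(-2/2191 - 1196) = 1/(-2620438/2191) = -2191/2620438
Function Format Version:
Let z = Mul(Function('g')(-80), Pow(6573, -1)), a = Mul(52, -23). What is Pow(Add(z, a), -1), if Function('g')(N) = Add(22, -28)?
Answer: Rational(-2191, 2620438) ≈ -0.00083612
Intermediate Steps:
a = -1196
Function('g')(N) = -6
z = Rational(-2, 2191) (z = Mul(-6, Pow(6573, -1)) = Mul(-6, Rational(1, 6573)) = Rational(-2, 2191) ≈ -0.00091283)
Pow(Add(z, a), -1) = Pow(Add(Rational(-2, 2191), -1196), -1) = Pow(Rational(-2620438, 2191), -1) = Rational(-2191, 2620438)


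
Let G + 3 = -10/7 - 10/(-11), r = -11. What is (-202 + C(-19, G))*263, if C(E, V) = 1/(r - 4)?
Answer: -797153/15 ≈ -53144.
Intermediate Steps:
G = -271/77 (G = -3 + (-10/7 - 10/(-11)) = -3 + (-10*⅐ - 10*(-1/11)) = -3 + (-10/7 + 10/11) = -3 - 40/77 = -271/77 ≈ -3.5195)
C(E, V) = -1/15 (C(E, V) = 1/(-11 - 4) = 1/(-15) = -1/15)
(-202 + C(-19, G))*263 = (-202 - 1/15)*263 = -3031/15*263 = -797153/15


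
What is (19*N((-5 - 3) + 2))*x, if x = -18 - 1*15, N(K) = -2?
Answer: 1254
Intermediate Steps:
x = -33 (x = -18 - 15 = -33)
(19*N((-5 - 3) + 2))*x = (19*(-2))*(-33) = -38*(-33) = 1254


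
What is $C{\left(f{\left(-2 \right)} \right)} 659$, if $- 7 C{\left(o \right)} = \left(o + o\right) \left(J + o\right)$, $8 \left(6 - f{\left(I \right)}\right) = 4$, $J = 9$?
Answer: $- \frac{210221}{14} \approx -15016.0$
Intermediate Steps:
$f{\left(I \right)} = \frac{11}{2}$ ($f{\left(I \right)} = 6 - \frac{1}{2} = \frac{11}{2}$)
$C{\left(o \right)} = - \frac{2 o \left(9 + o\right)}{7}$ ($C{\left(o \right)} = - \frac{\left(o + o\right) \left(9 + o\right)}{7} = - \frac{2 o \left(9 + o\right)}{7}$)
$C{\left(f{\left(-2 \right)} \right)} 659 = \left(- \frac{2}{7}\right) \frac{11}{2} \left(9 + \frac{11}{2}\right) 659 = \left(- \frac{2}{7}\right) \frac{11}{2} \cdot \frac{29}{2} \cdot 659 = \left(- \frac{319}{14}\right) 659 = - \frac{210221}{14}$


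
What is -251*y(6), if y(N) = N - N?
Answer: 0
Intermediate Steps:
y(N) = 0
-251*y(6) = -251*0 = 0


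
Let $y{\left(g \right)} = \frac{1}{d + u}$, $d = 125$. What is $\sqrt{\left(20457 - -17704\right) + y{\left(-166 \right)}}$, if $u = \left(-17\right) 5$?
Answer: $\frac{\sqrt{15264410}}{20} \approx 195.35$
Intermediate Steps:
$u = -85$
$y{\left(g \right)} = \frac{1}{40}$ ($y{\left(g \right)} = \frac{1}{125 - 85} = \frac{1}{40}$)
$\sqrt{\left(20457 - -17704\right) + y{\left(-166 \right)}} = \sqrt{\left(20457 - -17704\right) + \frac{1}{40}} = \sqrt{\left(20457 + 17704\right) + \frac{1}{40}} = \sqrt{38161 + \frac{1}{40}} = \sqrt{\frac{1526441}{40}} = \frac{\sqrt{15264410}}{20}$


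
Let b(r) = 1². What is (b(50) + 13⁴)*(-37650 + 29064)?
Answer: -245233332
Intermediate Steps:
b(r) = 1
(b(50) + 13⁴)*(-37650 + 29064) = (1 + 13⁴)*(-37650 + 29064) = (1 + 28561)*(-8586) = 28562*(-8586) = -245233332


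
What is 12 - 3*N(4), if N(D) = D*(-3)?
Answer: 48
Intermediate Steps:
N(D) = -3*D
12 - 3*N(4) = 12 - (-9)*4 = 12 - 3*(-12) = 12 + 36 = 48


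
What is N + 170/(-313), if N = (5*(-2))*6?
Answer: -18950/313 ≈ -60.543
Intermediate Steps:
N = -60 (N = -10*6 = -60)
N + 170/(-313) = -60 + 170/(-313) = -60 + 170*(-1/313) = -60 - 170/313 = -18950/313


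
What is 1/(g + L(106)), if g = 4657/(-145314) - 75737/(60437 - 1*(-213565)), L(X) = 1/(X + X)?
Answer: -703421770428/213658208713 ≈ -3.2923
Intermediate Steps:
L(X) = 1/(2*X)
g = -1023472811/3318027219 (g = 4657*(-1/145314) - 75737/(60437 + 213565) = -4657/145314 - 75737/274002 = -1023472811/3318027219 ≈ -0.30846)
1/(g + L(106)) = 1/(-1023472811/3318027219 + (1/2)/106) = 1/(-1023472811/3318027219 + (1/2)*(1/106)) = 1/(-1023472811/3318027219 + 1/212) = 1/(-213658208713/703421770428) = -703421770428/213658208713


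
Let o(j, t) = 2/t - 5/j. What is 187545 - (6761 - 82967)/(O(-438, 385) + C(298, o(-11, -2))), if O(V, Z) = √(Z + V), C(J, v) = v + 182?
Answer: 250019395247/1330143 - 3073642*I*√53/1330143 ≈ 1.8796e+5 - 16.823*I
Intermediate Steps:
o(j, t) = -5/j + 2/t
C(J, v) = 182 + v
O(V, Z) = √(V + Z)
187545 - (6761 - 82967)/(O(-438, 385) + C(298, o(-11, -2))) = 187545 - (6761 - 82967)/(√(-438 + 385) + (182 + (-5/(-11) + 2/(-2)))) = 187545 - (-76206)/(√(-53) + (182 + (-5*(-1/11) + 2*(-½)))) = 187545 - (-76206)/(I*√53 + (182 + (5/11 - 1))) = 187545 - (-76206)/(I*√53 + (182 - 6/11)) = 187545 - (-76206)/(I*√53 + 1996/11) = 187545 - (-76206)/(1996/11 + I*√53) = 187545 + 76206/(1996/11 + I*√53)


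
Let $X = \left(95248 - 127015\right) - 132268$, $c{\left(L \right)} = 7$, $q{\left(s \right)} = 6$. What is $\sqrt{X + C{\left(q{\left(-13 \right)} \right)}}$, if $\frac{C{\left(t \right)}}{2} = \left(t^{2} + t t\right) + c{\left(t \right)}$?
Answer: $i \sqrt{163877} \approx 404.82 i$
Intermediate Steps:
$C{\left(t \right)} = 14 + 4 t^{2}$ ($C{\left(t \right)} = 2 \left(\left(t^{2} + t t\right) + 7\right) = 2 \left(\left(t^{2} + t^{2}\right) + 7\right) = 2 \left(2 t^{2} + 7\right) = 2 \left(7 + 2 t^{2}\right) = 14 + 4 t^{2}$)
$X = -164035$ ($X = -31767 - 132268 = -164035$)
$\sqrt{X + C{\left(q{\left(-13 \right)} \right)}} = \sqrt{-164035 + \left(14 + 4 \cdot 6^{2}\right)} = \sqrt{-164035 + \left(14 + 4 \cdot 36\right)} = \sqrt{-164035 + \left(14 + 144\right)} = \sqrt{-164035 + 158} = \sqrt{-163877} = i \sqrt{163877}$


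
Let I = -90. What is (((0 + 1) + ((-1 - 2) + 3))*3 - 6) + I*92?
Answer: -8283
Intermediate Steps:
(((0 + 1) + ((-1 - 2) + 3))*3 - 6) + I*92 = (((0 + 1) + ((-1 - 2) + 3))*3 - 6) - 90*92 = ((1 + (-3 + 3))*3 - 6) - 8280 = ((1 + 0)*3 - 6) - 8280 = (1*3 - 6) - 8280 = (3 - 6) - 8280 = -3 - 8280 = -8283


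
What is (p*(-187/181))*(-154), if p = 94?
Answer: 2707012/181 ≈ 14956.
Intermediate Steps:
(p*(-187/181))*(-154) = (94*(-187/181))*(-154) = -17578/181*(-154) = 2707012/181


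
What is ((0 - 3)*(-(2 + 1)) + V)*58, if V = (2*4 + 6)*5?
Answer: 4582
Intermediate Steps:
V = 70 (V = (8 + 6)*5 = 14*5 = 70)
((0 - 3)*(-(2 + 1)) + V)*58 = ((0 - 3)*(-(2 + 1)) + 70)*58 = (-(-3)*3 + 70)*58 = (-3*(-3) + 70)*58 = (9 + 70)*58 = 79*58 = 4582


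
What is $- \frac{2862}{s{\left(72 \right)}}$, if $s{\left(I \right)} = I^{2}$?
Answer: $- \frac{53}{96} \approx -0.55208$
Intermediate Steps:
$- \frac{2862}{s{\left(72 \right)}} = - \frac{2862}{72^{2}} = - \frac{2862}{5184} = \left(-2862\right) \frac{1}{5184} = - \frac{53}{96}$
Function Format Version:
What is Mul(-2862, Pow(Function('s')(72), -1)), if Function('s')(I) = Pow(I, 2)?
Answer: Rational(-53, 96) ≈ -0.55208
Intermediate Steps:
Mul(-2862, Pow(Function('s')(72), -1)) = Mul(-2862, Pow(Pow(72, 2), -1)) = Mul(-2862, Pow(5184, -1)) = Mul(-2862, Rational(1, 5184)) = Rational(-53, 96)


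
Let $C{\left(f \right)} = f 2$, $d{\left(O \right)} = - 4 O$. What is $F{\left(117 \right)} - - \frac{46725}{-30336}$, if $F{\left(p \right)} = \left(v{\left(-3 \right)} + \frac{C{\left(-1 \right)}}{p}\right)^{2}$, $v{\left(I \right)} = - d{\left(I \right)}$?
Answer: $\frac{19776559457}{138423168} \approx 142.87$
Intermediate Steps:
$C{\left(f \right)} = 2 f$
$v{\left(I \right)} = 4 I$ ($v{\left(I \right)} = - \left(-4\right) I = 4 I$)
$F{\left(p \right)} = \left(-12 - \frac{2}{p}\right)^{2}$ ($F{\left(p \right)} = \left(4 \left(-3\right) + \frac{2 \left(-1\right)}{p}\right)^{2} = \left(-12 - \frac{2}{p}\right)^{2}$)
$F{\left(117 \right)} - - \frac{46725}{-30336} = \frac{4 \left(1 + 6 \cdot 117\right)^{2}}{13689} - - \frac{46725}{-30336} = 4 \cdot \frac{1}{13689} \left(1 + 702\right)^{2} - \left(-46725\right) \left(- \frac{1}{30336}\right) = 4 \cdot \frac{1}{13689} \cdot 703^{2} - \frac{15575}{10112} = 4 \cdot \frac{1}{13689} \cdot 494209 - \frac{15575}{10112} = \frac{1976836}{13689} - \frac{15575}{10112} = \frac{19776559457}{138423168}$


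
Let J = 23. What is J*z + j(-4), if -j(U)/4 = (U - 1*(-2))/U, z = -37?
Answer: -853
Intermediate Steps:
j(U) = -4*(2 + U)/U (j(U) = -4*(U - 1*(-2))/U = -4*(U + 2)/U = -4*(2 + U)/U)
J*z + j(-4) = 23*(-37) + (-4 - 8/(-4)) = -851 + (-4 - 8*(-1/4)) = -851 + (-4 + 2) = -851 - 2 = -853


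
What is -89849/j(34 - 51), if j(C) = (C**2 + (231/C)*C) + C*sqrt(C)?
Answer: -46721480/275313 - 1527433*I*sqrt(17)/275313 ≈ -169.7 - 22.875*I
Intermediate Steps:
j(C) = 231 + C**2 + C**(3/2) (j(C) = (C**2 + 231) + C**(3/2) = (231 + C**2) + C**(3/2) = 231 + C**2 + C**(3/2))
-89849/j(34 - 51) = -89849/(231 + (34 - 51)**2 + (34 - 51)**(3/2)) = -89849/(231 + (-17)**2 + (-17)**(3/2)) = -89849/(231 + 289 - 17*I*sqrt(17)) = -89849/(520 - 17*I*sqrt(17))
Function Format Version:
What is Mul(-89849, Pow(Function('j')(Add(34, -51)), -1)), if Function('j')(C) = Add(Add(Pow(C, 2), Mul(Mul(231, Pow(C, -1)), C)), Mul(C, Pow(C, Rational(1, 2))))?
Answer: Add(Rational(-46721480, 275313), Mul(Rational(-1527433, 275313), I, Pow(17, Rational(1, 2)))) ≈ Add(-169.70, Mul(-22.875, I))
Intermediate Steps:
Function('j')(C) = Add(231, Pow(C, 2), Pow(C, Rational(3, 2))) (Function('j')(C) = Add(Add(Pow(C, 2), 231), Pow(C, Rational(3, 2))) = Add(Add(231, Pow(C, 2)), Pow(C, Rational(3, 2))) = Add(231, Pow(C, 2), Pow(C, Rational(3, 2))))
Mul(-89849, Pow(Function('j')(Add(34, -51)), -1)) = Mul(-89849, Pow(Add(231, Pow(Add(34, -51), 2), Pow(Add(34, -51), Rational(3, 2))), -1)) = Mul(-89849, Pow(Add(231, Pow(-17, 2), Pow(-17, Rational(3, 2))), -1)) = Mul(-89849, Pow(Add(231, 289, Mul(-17, I, Pow(17, Rational(1, 2)))), -1)) = Mul(-89849, Pow(Add(520, Mul(-17, I, Pow(17, Rational(1, 2)))), -1))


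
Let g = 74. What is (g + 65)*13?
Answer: 1807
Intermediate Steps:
(g + 65)*13 = (74 + 65)*13 = 139*13 = 1807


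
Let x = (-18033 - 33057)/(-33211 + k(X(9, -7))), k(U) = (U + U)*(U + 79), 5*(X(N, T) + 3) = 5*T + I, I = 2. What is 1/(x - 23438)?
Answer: -863587/20239474856 ≈ -4.2668e-5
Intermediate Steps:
X(N, T) = -13/5 + T (X(N, T) = -3 + (5*T + 2)/5 = -3 + (2 + 5*T)/5 = -3 + (⅖ + T) = -13/5 + T)
k(U) = 2*U*(79 + U) (k(U) = (2*U)*(79 + U) = 2*U*(79 + U))
x = 1277250/863587 (x = (-18033 - 33057)/(-33211 + 2*(-13/5 - 7)*(79 + (-13/5 - 7))) = -51090/(-33211 + 2*(-48/5)*(79 - 48/5)) = -51090/(-33211 + 2*(-48/5)*(347/5)) = -51090/(-33211 - 33312/25) = -51090/(-863587/25) = -51090*(-25/863587) = 1277250/863587 ≈ 1.4790)
1/(x - 23438) = 1/(1277250/863587 - 23438) = 1/(-20239474856/863587) = -863587/20239474856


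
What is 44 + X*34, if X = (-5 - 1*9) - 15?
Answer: -942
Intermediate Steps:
X = -29 (X = (-5 - 9) - 15 = -14 - 15 = -29)
44 + X*34 = 44 - 29*34 = 44 - 986 = -942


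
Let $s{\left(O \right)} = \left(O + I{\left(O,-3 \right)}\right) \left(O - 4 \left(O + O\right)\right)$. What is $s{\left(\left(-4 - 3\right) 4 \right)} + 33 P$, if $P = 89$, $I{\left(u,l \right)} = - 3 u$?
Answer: $13913$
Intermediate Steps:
$s{\left(O \right)} = 14 O^{2}$ ($s{\left(O \right)} = \left(O - 3 O\right) \left(O - 4 \left(O + O\right)\right) = - 2 O \left(O - 4 \cdot 2 O\right) = - 2 O \left(O - 8 O\right) = - 2 O \left(- 7 O\right) = 14 O^{2}$)
$s{\left(\left(-4 - 3\right) 4 \right)} + 33 P = 14 \left(\left(-4 - 3\right) 4\right)^{2} + 33 \cdot 89 = 14 \left(\left(-7\right) 4\right)^{2} + 2937 = 14 \left(-28\right)^{2} + 2937 = 14 \cdot 784 + 2937 = 10976 + 2937 = 13913$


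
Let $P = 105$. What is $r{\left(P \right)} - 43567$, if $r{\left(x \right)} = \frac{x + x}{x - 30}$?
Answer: $- \frac{217821}{5} \approx -43564.0$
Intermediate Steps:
$r{\left(x \right)} = \frac{2 x}{-30 + x}$
$r{\left(P \right)} - 43567 = 2 \cdot 105 \frac{1}{-30 + 105} - 43567 = 2 \cdot 105 \cdot \frac{1}{75} - 43567 = \frac{14}{5} - 43567 = - \frac{217821}{5}$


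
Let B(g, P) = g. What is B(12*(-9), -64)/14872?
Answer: -27/3718 ≈ -0.0072620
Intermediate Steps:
B(12*(-9), -64)/14872 = (12*(-9))/14872 = -108*1/14872 = -27/3718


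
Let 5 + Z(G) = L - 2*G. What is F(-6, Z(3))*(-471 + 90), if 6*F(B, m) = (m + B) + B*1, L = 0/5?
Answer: 2921/2 ≈ 1460.5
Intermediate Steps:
L = 0 (L = 0*(⅕) = 0)
Z(G) = -5 - 2*G (Z(G) = -5 + (0 - 2*G) = -5 - 2*G)
F(B, m) = B/3 + m/6 (F(B, m) = ((m + B) + B*1)/6 = ((B + m) + B)/6 = (m + 2*B)/6 = B/3 + m/6)
F(-6, Z(3))*(-471 + 90) = ((⅓)*(-6) + (-5 - 2*3)/6)*(-471 + 90) = (-2 + (-5 - 6)/6)*(-381) = (-2 + (⅙)*(-11))*(-381) = (-2 - 11/6)*(-381) = -23/6*(-381) = 2921/2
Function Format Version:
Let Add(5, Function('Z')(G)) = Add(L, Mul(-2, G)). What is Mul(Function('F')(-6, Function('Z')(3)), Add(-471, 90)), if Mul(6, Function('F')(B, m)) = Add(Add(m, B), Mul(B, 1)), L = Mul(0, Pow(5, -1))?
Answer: Rational(2921, 2) ≈ 1460.5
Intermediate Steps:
L = 0 (L = Mul(0, Rational(1, 5)) = 0)
Function('Z')(G) = Add(-5, Mul(-2, G)) (Function('Z')(G) = Add(-5, Add(0, Mul(-2, G))) = Add(-5, Mul(-2, G)))
Function('F')(B, m) = Add(Mul(Rational(1, 3), B), Mul(Rational(1, 6), m)) (Function('F')(B, m) = Mul(Rational(1, 6), Add(Add(m, B), Mul(B, 1))) = Mul(Rational(1, 6), Add(Add(B, m), B)) = Mul(Rational(1, 6), Add(m, Mul(2, B))) = Add(Mul(Rational(1, 3), B), Mul(Rational(1, 6), m)))
Mul(Function('F')(-6, Function('Z')(3)), Add(-471, 90)) = Mul(Add(Mul(Rational(1, 3), -6), Mul(Rational(1, 6), Add(-5, Mul(-2, 3)))), Add(-471, 90)) = Mul(Add(-2, Mul(Rational(1, 6), Add(-5, -6))), -381) = Mul(Add(-2, Mul(Rational(1, 6), -11)), -381) = Mul(Add(-2, Rational(-11, 6)), -381) = Mul(Rational(-23, 6), -381) = Rational(2921, 2)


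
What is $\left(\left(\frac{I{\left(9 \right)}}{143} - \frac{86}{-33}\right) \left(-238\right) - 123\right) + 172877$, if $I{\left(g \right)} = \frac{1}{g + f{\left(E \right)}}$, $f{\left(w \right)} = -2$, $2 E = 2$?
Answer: $\frac{73845280}{429} \approx 1.7213 \cdot 10^{5}$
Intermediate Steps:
$E = 1$ ($E = \frac{1}{2} \cdot 2 = 1$)
$I{\left(g \right)} = \frac{1}{-2 + g}$ ($I{\left(g \right)} = \frac{1}{g - 2} = \frac{1}{-2 + g}$)
$\left(\left(\frac{I{\left(9 \right)}}{143} - \frac{86}{-33}\right) \left(-238\right) - 123\right) + 172877 = \left(\left(\frac{1}{\left(-2 + 9\right) 143} - \frac{86}{-33}\right) \left(-238\right) - 123\right) + 172877 = \left(\left(\frac{1}{7} \cdot \frac{1}{143} - - \frac{86}{33}\right) \left(-238\right) - 123\right) + 172877 = \left(\left(\frac{1}{7} \cdot \frac{1}{143} + \frac{86}{33}\right) \left(-238\right) - 123\right) + 172877 = \left(\left(\frac{1}{1001} + \frac{86}{33}\right) \left(-238\right) - 123\right) + 172877 = \left(\frac{7829}{3003} \left(-238\right) - 123\right) + 172877 = \left(- \frac{266186}{429} - 123\right) + 172877 = - \frac{318953}{429} + 172877 = \frac{73845280}{429}$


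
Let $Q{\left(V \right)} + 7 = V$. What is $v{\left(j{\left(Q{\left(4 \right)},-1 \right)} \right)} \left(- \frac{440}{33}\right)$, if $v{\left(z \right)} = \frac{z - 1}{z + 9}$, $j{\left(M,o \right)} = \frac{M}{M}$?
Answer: $0$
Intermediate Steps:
$Q{\left(V \right)} = -7 + V$
$j{\left(M,o \right)} = 1$
$v{\left(z \right)} = \frac{-1 + z}{9 + z}$
$v{\left(j{\left(Q{\left(4 \right)},-1 \right)} \right)} \left(- \frac{440}{33}\right) = \frac{-1 + 1}{9 + 1} \left(- \frac{440}{33}\right) = \frac{1}{10} \cdot 0 \left(\left(-440\right) \frac{1}{33}\right) = \frac{1}{10} \cdot 0 \left(- \frac{40}{3}\right) = 0 \left(- \frac{40}{3}\right) = 0$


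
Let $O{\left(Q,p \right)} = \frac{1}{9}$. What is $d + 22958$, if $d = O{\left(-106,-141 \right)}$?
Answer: $\frac{206623}{9} \approx 22958.0$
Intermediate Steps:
$O{\left(Q,p \right)} = \frac{1}{9}$
$d = \frac{1}{9} \approx 0.11111$
$d + 22958 = \frac{1}{9} + 22958 = \frac{206623}{9}$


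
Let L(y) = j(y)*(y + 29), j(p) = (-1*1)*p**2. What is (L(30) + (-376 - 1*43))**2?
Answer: 2864283361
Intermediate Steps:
j(p) = -p**2
L(y) = -y**2*(29 + y) (L(y) = (-y**2)*(y + 29) = (-y**2)*(29 + y) = -y**2*(29 + y))
(L(30) + (-376 - 1*43))**2 = (30**2*(-29 - 1*30) + (-376 - 1*43))**2 = (900*(-29 - 30) + (-376 - 43))**2 = (900*(-59) - 419)**2 = (-53100 - 419)**2 = (-53519)**2 = 2864283361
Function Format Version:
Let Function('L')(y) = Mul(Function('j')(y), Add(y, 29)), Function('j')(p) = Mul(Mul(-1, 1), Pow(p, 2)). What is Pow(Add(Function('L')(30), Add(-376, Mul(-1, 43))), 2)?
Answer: 2864283361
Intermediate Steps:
Function('j')(p) = Mul(-1, Pow(p, 2))
Function('L')(y) = Mul(-1, Pow(y, 2), Add(29, y)) (Function('L')(y) = Mul(Mul(-1, Pow(y, 2)), Add(y, 29)) = Mul(Mul(-1, Pow(y, 2)), Add(29, y)) = Mul(-1, Pow(y, 2), Add(29, y)))
Pow(Add(Function('L')(30), Add(-376, Mul(-1, 43))), 2) = Pow(Add(Mul(Pow(30, 2), Add(-29, Mul(-1, 30))), Add(-376, Mul(-1, 43))), 2) = Pow(Add(Mul(900, Add(-29, -30)), Add(-376, -43)), 2) = Pow(Add(Mul(900, -59), -419), 2) = Pow(Add(-53100, -419), 2) = Pow(-53519, 2) = 2864283361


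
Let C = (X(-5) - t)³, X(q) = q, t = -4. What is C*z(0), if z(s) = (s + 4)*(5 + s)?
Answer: -20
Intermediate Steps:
z(s) = (4 + s)*(5 + s)
C = -1 (C = (-5 - 1*(-4))³ = (-5 + 4)³ = (-1)³ = -1)
C*z(0) = -(20 + 0² + 9*0) = -(20 + 0 + 0) = -1*20 = -20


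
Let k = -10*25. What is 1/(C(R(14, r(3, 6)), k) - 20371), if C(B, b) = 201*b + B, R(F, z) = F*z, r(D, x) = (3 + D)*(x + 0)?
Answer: -1/70117 ≈ -1.4262e-5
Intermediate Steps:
r(D, x) = x*(3 + D) (r(D, x) = (3 + D)*x = x*(3 + D))
k = -250
C(B, b) = B + 201*b
1/(C(R(14, r(3, 6)), k) - 20371) = 1/((14*(6*(3 + 3)) + 201*(-250)) - 20371) = 1/((14*(6*6) - 50250) - 20371) = 1/((14*36 - 50250) - 20371) = 1/((504 - 50250) - 20371) = 1/(-49746 - 20371) = 1/(-70117) = -1/70117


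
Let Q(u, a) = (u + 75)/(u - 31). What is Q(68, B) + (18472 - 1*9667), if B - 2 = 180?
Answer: 325928/37 ≈ 8808.9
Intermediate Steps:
B = 182 (B = 2 + 180 = 182)
Q(u, a) = (75 + u)/(-31 + u)
Q(68, B) + (18472 - 1*9667) = (75 + 68)/(-31 + 68) + (18472 - 1*9667) = 143/37 + (18472 - 9667) = (1/37)*143 + 8805 = 143/37 + 8805 = 325928/37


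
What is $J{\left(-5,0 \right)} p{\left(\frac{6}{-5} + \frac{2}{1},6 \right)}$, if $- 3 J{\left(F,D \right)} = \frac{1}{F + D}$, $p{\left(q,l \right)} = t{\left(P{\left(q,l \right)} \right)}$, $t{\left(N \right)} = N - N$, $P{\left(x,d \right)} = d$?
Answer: $0$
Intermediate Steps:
$t{\left(N \right)} = 0$
$p{\left(q,l \right)} = 0$
$J{\left(F,D \right)} = - \frac{1}{3 \left(D + F\right)}$ ($J{\left(F,D \right)} = - \frac{1}{3 \left(F + D\right)} = - \frac{1}{3 \left(D + F\right)}$)
$J{\left(-5,0 \right)} p{\left(\frac{6}{-5} + \frac{2}{1},6 \right)} = - \frac{1}{3 \cdot 0 + 3 \left(-5\right)} 0 = - \frac{1}{0 - 15} \cdot 0 = - \frac{1}{-15} \cdot 0 = \left(-1\right) \left(- \frac{1}{15}\right) 0 = \frac{1}{15} \cdot 0 = 0$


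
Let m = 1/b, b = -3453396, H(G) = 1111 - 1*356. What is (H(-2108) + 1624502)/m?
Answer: -5612656022772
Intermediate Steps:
H(G) = 755 (H(G) = 1111 - 356 = 755)
m = -1/3453396 (m = 1/(-3453396) = -1/3453396 ≈ -2.8957e-7)
(H(-2108) + 1624502)/m = (755 + 1624502)/(-1/3453396) = 1625257*(-3453396) = -5612656022772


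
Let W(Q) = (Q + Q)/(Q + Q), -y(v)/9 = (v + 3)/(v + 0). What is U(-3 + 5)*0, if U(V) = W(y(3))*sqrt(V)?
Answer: 0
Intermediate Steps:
y(v) = -9*(3 + v)/v (y(v) = -9*(v + 3)/(v + 0) = -9*(3 + v)/v)
W(Q) = 1 (W(Q) = (2*Q)/((2*Q)) = (2*Q)*(1/(2*Q)) = 1)
U(V) = sqrt(V) (U(V) = 1*sqrt(V) = sqrt(V))
U(-3 + 5)*0 = sqrt(-3 + 5)*0 = sqrt(2)*0 = 0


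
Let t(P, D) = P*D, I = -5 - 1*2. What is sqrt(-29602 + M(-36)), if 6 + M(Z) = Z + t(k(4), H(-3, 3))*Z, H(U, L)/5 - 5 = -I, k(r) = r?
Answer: 2*I*sqrt(9571) ≈ 195.66*I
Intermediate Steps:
I = -7 (I = -5 - 2 = -7)
H(U, L) = 60 (H(U, L) = 25 + 5*(-1*(-7)) = 25 + 5*7 = 25 + 35 = 60)
t(P, D) = D*P
M(Z) = -6 + 241*Z (M(Z) = -6 + (Z + (60*4)*Z) = -6 + (Z + 240*Z) = -6 + 241*Z)
sqrt(-29602 + M(-36)) = sqrt(-29602 + (-6 + 241*(-36))) = sqrt(-29602 + (-6 - 8676)) = sqrt(-29602 - 8682) = sqrt(-38284) = 2*I*sqrt(9571)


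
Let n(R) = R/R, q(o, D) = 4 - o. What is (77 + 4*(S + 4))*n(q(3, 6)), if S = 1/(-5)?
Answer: 461/5 ≈ 92.200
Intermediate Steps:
S = -⅕ ≈ -0.20000
n(R) = 1
(77 + 4*(S + 4))*n(q(3, 6)) = (77 + 4*(-⅕ + 4))*1 = (77 + 4*(19/5))*1 = (77 + 76/5)*1 = (461/5)*1 = 461/5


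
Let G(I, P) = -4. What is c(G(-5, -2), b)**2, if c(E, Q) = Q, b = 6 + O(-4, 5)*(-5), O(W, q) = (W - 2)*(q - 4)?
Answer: 1296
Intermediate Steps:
O(W, q) = (-4 + q)*(-2 + W) (O(W, q) = (-2 + W)*(-4 + q) = (-4 + q)*(-2 + W))
b = 36 (b = 6 + (8 - 4*(-4) - 2*5 - 4*5)*(-5) = 6 + (8 + 16 - 10 - 20)*(-5) = 6 - 6*(-5) = 6 + 30 = 36)
c(G(-5, -2), b)**2 = 36**2 = 1296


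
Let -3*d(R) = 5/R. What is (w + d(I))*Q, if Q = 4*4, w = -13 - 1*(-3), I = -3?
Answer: -1360/9 ≈ -151.11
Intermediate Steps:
w = -10 (w = -13 + 3 = -10)
Q = 16
d(R) = -5/(3*R)
(w + d(I))*Q = (-10 - 5/3/(-3))*16 = (-10 - 5/3*(-1/3))*16 = (-10 + 5/9)*16 = -85/9*16 = -1360/9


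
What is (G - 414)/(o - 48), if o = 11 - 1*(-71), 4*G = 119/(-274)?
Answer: -453863/37264 ≈ -12.180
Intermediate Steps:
G = -119/1096 (G = (119/(-274))/4 = (119*(-1/274))/4 = (¼)*(-119/274) = -119/1096 ≈ -0.10858)
o = 82 (o = 11 + 71 = 82)
(G - 414)/(o - 48) = (-119/1096 - 414)/(82 - 48) = -453863/1096/34 = -453863/1096*1/34 = -453863/37264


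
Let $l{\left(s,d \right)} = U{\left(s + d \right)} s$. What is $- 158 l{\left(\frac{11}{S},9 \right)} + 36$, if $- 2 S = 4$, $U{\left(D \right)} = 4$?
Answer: $3512$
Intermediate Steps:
$S = -2$ ($S = \left(- \frac{1}{2}\right) 4 = -2$)
$l{\left(s,d \right)} = 4 s$
$- 158 l{\left(\frac{11}{S},9 \right)} + 36 = - 158 \cdot 4 \frac{11}{-2} + 36 = - 158 \cdot 4 \cdot 11 \left(- \frac{1}{2}\right) + 36 = - 158 \cdot 4 \left(- \frac{11}{2}\right) + 36 = \left(-158\right) \left(-22\right) + 36 = 3476 + 36 = 3512$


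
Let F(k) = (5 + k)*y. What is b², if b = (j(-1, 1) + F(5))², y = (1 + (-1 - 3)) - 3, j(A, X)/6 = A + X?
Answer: 12960000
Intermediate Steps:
j(A, X) = 6*A + 6*X (j(A, X) = 6*(A + X) = 6*A + 6*X)
y = -6 (y = (1 - 4) - 3 = -3 - 3 = -6)
F(k) = -30 - 6*k (F(k) = (5 + k)*(-6) = -30 - 6*k)
b = 3600 (b = ((6*(-1) + 6*1) + (-30 - 6*5))² = ((-6 + 6) + (-30 - 30))² = (0 - 60)² = (-60)² = 3600)
b² = 3600² = 12960000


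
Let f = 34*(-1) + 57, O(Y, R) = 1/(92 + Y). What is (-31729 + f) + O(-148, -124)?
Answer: -1775537/56 ≈ -31706.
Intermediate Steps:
f = 23 (f = -34 + 57 = 23)
(-31729 + f) + O(-148, -124) = (-31729 + 23) + 1/(92 - 148) = -31706 + 1/(-56) = -31706 - 1/56 = -1775537/56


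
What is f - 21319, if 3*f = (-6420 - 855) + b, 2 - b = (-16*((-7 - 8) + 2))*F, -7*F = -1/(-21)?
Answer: -10470602/441 ≈ -23743.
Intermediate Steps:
F = -1/147 (F = -(-1)/(7*(-21)) = -(-1)*(-1)/(7*21) = -⅐*1/21 = -1/147 ≈ -0.0068027)
b = 502/147 (b = 2 - (-16*((-7 - 8) + 2))*(-1)/147 = 2 - (-16*(-15 + 2))*(-1)/147 = 2 - (-16*(-13))*(-1)/147 = 2 - 208*(-1)/147 = 2 - 1*(-208/147) = 2 + 208/147 = 502/147 ≈ 3.4150)
f = -1068923/441 (f = ((-6420 - 855) + 502/147)/3 = (-7275 + 502/147)/3 = (⅓)*(-1068923/147) = -1068923/441 ≈ -2423.9)
f - 21319 = -1068923/441 - 21319 = -10470602/441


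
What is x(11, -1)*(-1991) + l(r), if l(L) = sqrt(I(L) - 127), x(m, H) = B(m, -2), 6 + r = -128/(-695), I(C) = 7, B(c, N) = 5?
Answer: -9955 + 2*I*sqrt(30) ≈ -9955.0 + 10.954*I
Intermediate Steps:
r = -4042/695 (r = -6 - 128/(-695) = -6 - 128*(-1/695) = -6 + 128/695 = -4042/695 ≈ -5.8158)
x(m, H) = 5
l(L) = 2*I*sqrt(30) (l(L) = sqrt(7 - 127) = sqrt(-120) = 2*I*sqrt(30))
x(11, -1)*(-1991) + l(r) = 5*(-1991) + 2*I*sqrt(30) = -9955 + 2*I*sqrt(30)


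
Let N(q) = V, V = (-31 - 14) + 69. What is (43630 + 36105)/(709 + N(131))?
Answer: 79735/733 ≈ 108.78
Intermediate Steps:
V = 24 (V = -45 + 69 = 24)
N(q) = 24
(43630 + 36105)/(709 + N(131)) = (43630 + 36105)/(709 + 24) = 79735/733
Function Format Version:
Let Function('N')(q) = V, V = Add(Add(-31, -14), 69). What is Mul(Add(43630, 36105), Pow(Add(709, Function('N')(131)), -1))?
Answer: Rational(79735, 733) ≈ 108.78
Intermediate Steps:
V = 24 (V = Add(-45, 69) = 24)
Function('N')(q) = 24
Mul(Add(43630, 36105), Pow(Add(709, Function('N')(131)), -1)) = Mul(Add(43630, 36105), Pow(Add(709, 24), -1)) = Mul(79735, Pow(733, -1)) = Mul(79735, Rational(1, 733)) = Rational(79735, 733)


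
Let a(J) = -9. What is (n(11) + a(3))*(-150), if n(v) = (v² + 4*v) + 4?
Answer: -24000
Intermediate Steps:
n(v) = 4 + v² + 4*v
(n(11) + a(3))*(-150) = ((4 + 11² + 4*11) - 9)*(-150) = ((4 + 121 + 44) - 9)*(-150) = (169 - 9)*(-150) = 160*(-150) = -24000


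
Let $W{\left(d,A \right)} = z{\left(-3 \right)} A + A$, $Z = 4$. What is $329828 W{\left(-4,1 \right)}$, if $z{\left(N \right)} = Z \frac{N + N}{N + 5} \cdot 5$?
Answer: $-19459852$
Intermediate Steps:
$z{\left(N \right)} = \frac{40 N}{5 + N}$ ($z{\left(N \right)} = 4 \frac{N + N}{N + 5} \cdot 5 = 4 \frac{2 N}{5 + N} 5 = \frac{8 N}{5 + N} 5 = \frac{40 N}{5 + N}$)
$W{\left(d,A \right)} = - 59 A$ ($W{\left(d,A \right)} = 40 \left(-3\right) \frac{1}{5 - 3} A + A = 40 \left(-3\right) \frac{1}{2} A + A = - 60 A + A = - 59 A$)
$329828 W{\left(-4,1 \right)} = 329828 \left(\left(-59\right) 1\right) = 329828 \left(-59\right) = -19459852$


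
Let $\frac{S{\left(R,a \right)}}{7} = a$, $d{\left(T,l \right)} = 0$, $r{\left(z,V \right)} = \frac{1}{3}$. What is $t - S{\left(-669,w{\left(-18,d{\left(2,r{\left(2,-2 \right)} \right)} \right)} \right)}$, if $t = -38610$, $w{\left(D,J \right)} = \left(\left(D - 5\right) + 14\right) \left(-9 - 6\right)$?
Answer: $-39555$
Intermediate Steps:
$r{\left(z,V \right)} = \frac{1}{3}$
$w{\left(D,J \right)} = -135 - 15 D$ ($w{\left(D,J \right)} = \left(\left(-5 + D\right) + 14\right) \left(-15\right) = \left(9 + D\right) \left(-15\right) = -135 - 15 D$)
$S{\left(R,a \right)} = 7 a$
$t - S{\left(-669,w{\left(-18,d{\left(2,r{\left(2,-2 \right)} \right)} \right)} \right)} = -38610 - 7 \left(-135 - -270\right) = -38610 - 7 \left(-135 + 270\right) = -38610 - 7 \cdot 135 = -38610 - 945 = -39555$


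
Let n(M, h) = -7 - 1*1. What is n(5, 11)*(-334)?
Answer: 2672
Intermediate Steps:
n(M, h) = -8 (n(M, h) = -7 - 1 = -8)
n(5, 11)*(-334) = -8*(-334) = 2672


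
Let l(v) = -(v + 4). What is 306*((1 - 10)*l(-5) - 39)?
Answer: -14688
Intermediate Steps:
l(v) = -4 - v (l(v) = -(4 + v) = -4 - v)
306*((1 - 10)*l(-5) - 39) = 306*((1 - 10)*(-4 - 1*(-5)) - 39) = 306*(-9*(-4 + 5) - 39) = 306*(-9*1 - 39) = 306*(-9 - 39) = 306*(-48) = -14688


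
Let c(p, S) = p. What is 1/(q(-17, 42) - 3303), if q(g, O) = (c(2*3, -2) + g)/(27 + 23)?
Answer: -50/165161 ≈ -0.00030273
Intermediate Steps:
q(g, O) = 3/25 + g/50 (q(g, O) = (2*3 + g)/(27 + 23) = (6 + g)/50 = (6 + g)*(1/50) = 3/25 + g/50)
1/(q(-17, 42) - 3303) = 1/((3/25 + (1/50)*(-17)) - 3303) = 1/((3/25 - 17/50) - 3303) = 1/(-11/50 - 3303) = 1/(-165161/50) = -50/165161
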